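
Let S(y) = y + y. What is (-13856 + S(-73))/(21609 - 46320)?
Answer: 14002/24711 ≈ 0.56663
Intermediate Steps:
S(y) = 2*y
(-13856 + S(-73))/(21609 - 46320) = (-13856 + 2*(-73))/(21609 - 46320) = (-13856 - 146)/(-24711) = -14002*(-1/24711) = 14002/24711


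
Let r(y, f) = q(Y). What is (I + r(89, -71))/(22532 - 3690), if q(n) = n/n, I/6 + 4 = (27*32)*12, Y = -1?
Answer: 62185/18842 ≈ 3.3003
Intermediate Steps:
I = 62184 (I = -24 + 6*((27*32)*12) = -24 + 6*(864*12) = -24 + 6*10368 = -24 + 62208 = 62184)
q(n) = 1
r(y, f) = 1
(I + r(89, -71))/(22532 - 3690) = (62184 + 1)/(22532 - 3690) = 62185/18842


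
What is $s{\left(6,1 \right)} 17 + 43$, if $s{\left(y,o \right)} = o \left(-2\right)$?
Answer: $9$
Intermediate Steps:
$s{\left(y,o \right)} = - 2 o$
$s{\left(6,1 \right)} 17 + 43 = \left(-2\right) 1 \cdot 17 + 43 = \left(-2\right) 17 + 43 = -34 + 43 = 9$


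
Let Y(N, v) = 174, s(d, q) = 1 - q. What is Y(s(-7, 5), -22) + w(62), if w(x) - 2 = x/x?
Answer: 177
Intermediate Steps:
w(x) = 3 (w(x) = 2 + x/x = 2 + 1 = 3)
Y(s(-7, 5), -22) + w(62) = 174 + 3 = 177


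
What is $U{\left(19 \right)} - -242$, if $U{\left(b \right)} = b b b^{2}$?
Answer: $130563$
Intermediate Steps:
$U{\left(b \right)} = b^{4}$ ($U{\left(b \right)} = b^{2} b^{2} = b^{4}$)
$U{\left(19 \right)} - -242 = 19^{4} - -242 = 130321 + 242 = 130563$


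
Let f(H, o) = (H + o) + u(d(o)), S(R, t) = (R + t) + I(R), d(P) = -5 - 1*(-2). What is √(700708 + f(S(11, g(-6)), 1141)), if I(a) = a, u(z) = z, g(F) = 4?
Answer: 4*√43867 ≈ 837.78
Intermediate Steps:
d(P) = -3 (d(P) = -5 + 2 = -3)
S(R, t) = t + 2*R (S(R, t) = (R + t) + R = t + 2*R)
f(H, o) = -3 + H + o (f(H, o) = (H + o) - 3 = -3 + H + o)
√(700708 + f(S(11, g(-6)), 1141)) = √(700708 + (-3 + (4 + 2*11) + 1141)) = √(700708 + (-3 + (4 + 22) + 1141)) = √(700708 + (-3 + 26 + 1141)) = √(700708 + 1164) = √701872 = 4*√43867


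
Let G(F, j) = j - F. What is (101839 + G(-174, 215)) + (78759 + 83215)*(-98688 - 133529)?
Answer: -37613014130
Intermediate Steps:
(101839 + G(-174, 215)) + (78759 + 83215)*(-98688 - 133529) = (101839 + (215 - 1*(-174))) + (78759 + 83215)*(-98688 - 133529) = (101839 + (215 + 174)) + 161974*(-232217) = (101839 + 389) - 37613116358 = 102228 - 37613116358 = -37613014130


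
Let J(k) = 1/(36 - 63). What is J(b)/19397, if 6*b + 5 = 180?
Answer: -1/523719 ≈ -1.9094e-6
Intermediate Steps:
b = 175/6 (b = -⅚ + (⅙)*180 = -⅚ + 30 = 175/6 ≈ 29.167)
J(k) = -1/27 (J(k) = 1/(-27) = -1/27)
J(b)/19397 = -1/27/19397 = -1/27*1/19397 = -1/523719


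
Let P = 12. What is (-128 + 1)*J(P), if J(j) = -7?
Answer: 889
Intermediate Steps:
(-128 + 1)*J(P) = (-128 + 1)*(-7) = -127*(-7) = 889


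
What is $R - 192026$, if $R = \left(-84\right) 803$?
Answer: $-259478$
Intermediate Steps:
$R = -67452$
$R - 192026 = -67452 - 192026 = -259478$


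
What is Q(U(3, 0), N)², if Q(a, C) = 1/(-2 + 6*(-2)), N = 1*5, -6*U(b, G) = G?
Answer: 1/196 ≈ 0.0051020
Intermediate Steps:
U(b, G) = -G/6
N = 5
Q(a, C) = -1/14 (Q(a, C) = 1/(-2 - 12) = 1/(-14) = -1/14)
Q(U(3, 0), N)² = (-1/14)² = 1/196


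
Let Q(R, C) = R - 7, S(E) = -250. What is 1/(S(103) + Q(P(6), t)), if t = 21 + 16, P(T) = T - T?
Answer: -1/257 ≈ -0.0038911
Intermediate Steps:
P(T) = 0
t = 37
Q(R, C) = -7 + R
1/(S(103) + Q(P(6), t)) = 1/(-250 + (-7 + 0)) = 1/(-250 - 7) = 1/(-257) = -1/257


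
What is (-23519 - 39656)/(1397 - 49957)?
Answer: 12635/9712 ≈ 1.3010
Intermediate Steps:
(-23519 - 39656)/(1397 - 49957) = -63175/(-48560) = -63175*(-1/48560) = 12635/9712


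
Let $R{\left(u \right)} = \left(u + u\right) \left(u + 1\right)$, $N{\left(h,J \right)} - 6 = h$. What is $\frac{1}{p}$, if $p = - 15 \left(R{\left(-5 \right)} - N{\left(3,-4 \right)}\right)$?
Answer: $- \frac{1}{465} \approx -0.0021505$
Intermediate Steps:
$N{\left(h,J \right)} = 6 + h$
$R{\left(u \right)} = 2 u \left(1 + u\right)$
$p = -465$ ($p = - 15 \left(2 \left(-5\right) \left(1 - 5\right) - \left(6 + 3\right)\right) = - 15 \left(2 \left(-5\right) \left(-4\right) - 9\right) = - 15 \left(40 - 9\right) = \left(-15\right) 31 = -465$)
$\frac{1}{p} = \frac{1}{-465} = - \frac{1}{465}$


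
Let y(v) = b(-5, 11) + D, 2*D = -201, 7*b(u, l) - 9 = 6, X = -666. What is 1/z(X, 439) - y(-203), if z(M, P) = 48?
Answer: 33055/336 ≈ 98.378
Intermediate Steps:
b(u, l) = 15/7 (b(u, l) = 9/7 + (⅐)*6 = 9/7 + 6/7 = 15/7)
D = -201/2 (D = (½)*(-201) = -201/2 ≈ -100.50)
y(v) = -1377/14 (y(v) = 15/7 - 201/2 = -1377/14)
1/z(X, 439) - y(-203) = 1/48 - 1*(-1377/14) = 1/48 + 1377/14 = 33055/336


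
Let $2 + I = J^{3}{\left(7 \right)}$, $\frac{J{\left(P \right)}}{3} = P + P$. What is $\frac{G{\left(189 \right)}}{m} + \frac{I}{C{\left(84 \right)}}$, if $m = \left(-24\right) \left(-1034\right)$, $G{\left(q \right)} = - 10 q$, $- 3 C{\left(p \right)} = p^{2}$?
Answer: $- \frac{2399692}{75999} \approx -31.575$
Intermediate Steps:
$J{\left(P \right)} = 6 P$ ($J{\left(P \right)} = 3 \left(P + P\right) = 3 \cdot 2 P = 6 P$)
$C{\left(p \right)} = - \frac{p^{2}}{3}$
$m = 24816$
$I = 74086$ ($I = -2 + \left(6 \cdot 7\right)^{3} = -2 + 42^{3} = -2 + 74088 = 74086$)
$\frac{G{\left(189 \right)}}{m} + \frac{I}{C{\left(84 \right)}} = \frac{\left(-10\right) 189}{24816} + \frac{74086}{\left(- \frac{1}{3}\right) 84^{2}} = \left(-1890\right) \frac{1}{24816} + \frac{74086}{\left(- \frac{1}{3}\right) 7056} = - \frac{315}{4136} + \frac{74086}{-2352} = - \frac{315}{4136} + 74086 \left(- \frac{1}{2352}\right) = - \frac{315}{4136} - \frac{37043}{1176} = - \frac{2399692}{75999}$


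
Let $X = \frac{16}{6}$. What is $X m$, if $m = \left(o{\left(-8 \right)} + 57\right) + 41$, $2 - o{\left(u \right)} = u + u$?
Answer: $\frac{928}{3} \approx 309.33$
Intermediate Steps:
$o{\left(u \right)} = 2 - 2 u$ ($o{\left(u \right)} = 2 - \left(u + u\right) = 2 - 2 u$)
$X = \frac{8}{3}$ ($X = 16 \cdot \frac{1}{6} = \frac{8}{3} \approx 2.6667$)
$m = 116$ ($m = \left(\left(2 - -16\right) + 57\right) + 41 = \left(\left(2 + 16\right) + 57\right) + 41 = \left(18 + 57\right) + 41 = 75 + 41 = 116$)
$X m = \frac{8}{3} \cdot 116 = \frac{928}{3}$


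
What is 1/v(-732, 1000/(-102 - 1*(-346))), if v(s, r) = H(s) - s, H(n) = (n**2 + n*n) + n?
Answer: 1/1071648 ≈ 9.3314e-7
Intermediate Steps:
H(n) = n + 2*n**2 (H(n) = (n**2 + n**2) + n = 2*n**2 + n = n + 2*n**2)
v(s, r) = -s + s*(1 + 2*s) (v(s, r) = s*(1 + 2*s) - s = -s + s*(1 + 2*s))
1/v(-732, 1000/(-102 - 1*(-346))) = 1/(2*(-732)**2) = 1/(2*535824) = 1/1071648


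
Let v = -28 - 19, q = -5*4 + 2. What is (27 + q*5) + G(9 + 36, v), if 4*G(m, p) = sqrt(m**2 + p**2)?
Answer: -63 + sqrt(4234)/4 ≈ -46.733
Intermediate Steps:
q = -18 (q = -20 + 2 = -18)
v = -47
G(m, p) = sqrt(m**2 + p**2)/4
(27 + q*5) + G(9 + 36, v) = (27 - 18*5) + sqrt((9 + 36)**2 + (-47)**2)/4 = (27 - 90) + sqrt(45**2 + 2209)/4 = -63 + sqrt(2025 + 2209)/4 = -63 + sqrt(4234)/4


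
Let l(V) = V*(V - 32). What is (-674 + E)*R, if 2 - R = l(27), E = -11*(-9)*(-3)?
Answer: -133027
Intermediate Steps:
E = -297 (E = 99*(-3) = -297)
l(V) = V*(-32 + V)
R = 137 (R = 2 - 27*(-32 + 27) = 2 - 27*(-5) = 2 - 1*(-135) = 2 + 135 = 137)
(-674 + E)*R = (-674 - 297)*137 = -971*137 = -133027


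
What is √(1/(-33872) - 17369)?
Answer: I*√1245479301973/8468 ≈ 131.79*I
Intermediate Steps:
√(1/(-33872) - 17369) = √(-1/33872 - 17369) = √(-588322769/33872) = I*√1245479301973/8468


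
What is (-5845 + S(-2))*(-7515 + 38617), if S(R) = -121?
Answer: -185554532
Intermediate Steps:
(-5845 + S(-2))*(-7515 + 38617) = (-5845 - 121)*(-7515 + 38617) = -5966*31102 = -185554532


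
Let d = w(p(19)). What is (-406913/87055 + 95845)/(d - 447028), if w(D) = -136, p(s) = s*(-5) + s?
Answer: -4171689781/19463931010 ≈ -0.21433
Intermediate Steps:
p(s) = -4*s (p(s) = -5*s + s = -4*s)
d = -136
(-406913/87055 + 95845)/(d - 447028) = (-406913/87055 + 95845)/(-136 - 447028) = (-406913*1/87055 + 95845)/(-447164) = (-406913/87055 + 95845)*(-1/447164) = (8343379562/87055)*(-1/447164) = -4171689781/19463931010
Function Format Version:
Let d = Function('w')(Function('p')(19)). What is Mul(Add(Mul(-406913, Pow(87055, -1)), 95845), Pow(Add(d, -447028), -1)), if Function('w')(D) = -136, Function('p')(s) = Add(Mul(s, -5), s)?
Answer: Rational(-4171689781, 19463931010) ≈ -0.21433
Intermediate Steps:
Function('p')(s) = Mul(-4, s) (Function('p')(s) = Add(Mul(-5, s), s) = Mul(-4, s))
d = -136
Mul(Add(Mul(-406913, Pow(87055, -1)), 95845), Pow(Add(d, -447028), -1)) = Mul(Add(Mul(-406913, Pow(87055, -1)), 95845), Pow(Add(-136, -447028), -1)) = Mul(Add(Mul(-406913, Rational(1, 87055)), 95845), Pow(-447164, -1)) = Mul(Add(Rational(-406913, 87055), 95845), Rational(-1, 447164)) = Mul(Rational(8343379562, 87055), Rational(-1, 447164)) = Rational(-4171689781, 19463931010)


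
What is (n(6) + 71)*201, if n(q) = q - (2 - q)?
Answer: 16281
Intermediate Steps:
n(q) = -2 + 2*q (n(q) = q + (-2 + q) = -2 + 2*q)
(n(6) + 71)*201 = ((-2 + 2*6) + 71)*201 = ((-2 + 12) + 71)*201 = (10 + 71)*201 = 81*201 = 16281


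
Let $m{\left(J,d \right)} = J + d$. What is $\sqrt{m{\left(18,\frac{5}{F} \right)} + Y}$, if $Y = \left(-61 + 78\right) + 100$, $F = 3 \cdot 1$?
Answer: $\frac{\sqrt{1230}}{3} \approx 11.69$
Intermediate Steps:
$F = 3$
$Y = 117$ ($Y = 17 + 100 = 117$)
$\sqrt{m{\left(18,\frac{5}{F} \right)} + Y} = \sqrt{\left(18 + \frac{5}{3}\right) + 117} = \sqrt{\frac{59}{3} + 117} = \sqrt{\frac{410}{3}} = \frac{\sqrt{1230}}{3}$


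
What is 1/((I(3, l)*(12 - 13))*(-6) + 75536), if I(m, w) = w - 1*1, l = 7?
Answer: 1/75572 ≈ 1.3232e-5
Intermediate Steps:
I(m, w) = -1 + w (I(m, w) = w - 1 = -1 + w)
1/((I(3, l)*(12 - 13))*(-6) + 75536) = 1/(((-1 + 7)*(12 - 13))*(-6) + 75536) = 1/((6*(-1))*(-6) + 75536) = 1/(-6*(-6) + 75536) = 1/(36 + 75536) = 1/75572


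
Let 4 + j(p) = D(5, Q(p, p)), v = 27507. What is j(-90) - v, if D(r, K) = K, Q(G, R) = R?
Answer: -27601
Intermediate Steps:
j(p) = -4 + p
j(-90) - v = (-4 - 90) - 1*27507 = -94 - 27507 = -27601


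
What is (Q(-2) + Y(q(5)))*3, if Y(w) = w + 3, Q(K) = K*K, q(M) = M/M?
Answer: 24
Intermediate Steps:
q(M) = 1
Q(K) = K**2
Y(w) = 3 + w
(Q(-2) + Y(q(5)))*3 = ((-2)**2 + (3 + 1))*3 = (4 + 4)*3 = 8*3 = 24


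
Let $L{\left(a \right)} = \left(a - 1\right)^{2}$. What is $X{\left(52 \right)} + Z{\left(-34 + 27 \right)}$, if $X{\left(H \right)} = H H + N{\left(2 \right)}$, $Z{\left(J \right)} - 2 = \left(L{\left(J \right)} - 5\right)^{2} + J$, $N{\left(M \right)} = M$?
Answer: $6182$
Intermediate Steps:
$L{\left(a \right)} = \left(-1 + a\right)^{2}$
$Z{\left(J \right)} = 2 + J + \left(-5 + \left(-1 + J\right)^{2}\right)^{2}$ ($Z{\left(J \right)} = 2 + \left(\left(\left(-1 + J\right)^{2} - 5\right)^{2} + J\right) = 2 + \left(\left(-5 + \left(-1 + J\right)^{2}\right)^{2} + J\right) = 2 + \left(J + \left(-5 + \left(-1 + J\right)^{2}\right)^{2}\right) = 2 + J + \left(-5 + \left(-1 + J\right)^{2}\right)^{2}$)
$X{\left(H \right)} = 2 + H^{2}$ ($X{\left(H \right)} = H H + 2 = H^{2} + 2 = 2 + H^{2}$)
$X{\left(52 \right)} + Z{\left(-34 + 27 \right)} = \left(2 + 52^{2}\right) + \left(2 + \left(-34 + 27\right) + \left(-5 + \left(-1 + \left(-34 + 27\right)\right)^{2}\right)^{2}\right) = \left(2 + 2704\right) + \left(2 - 7 + \left(-5 + \left(-1 - 7\right)^{2}\right)^{2}\right) = 2706 + \left(2 - 7 + \left(-5 + \left(-8\right)^{2}\right)^{2}\right) = 2706 + \left(2 - 7 + \left(-5 + 64\right)^{2}\right) = 2706 + \left(2 - 7 + 59^{2}\right) = 2706 + \left(2 - 7 + 3481\right) = 2706 + 3476 = 6182$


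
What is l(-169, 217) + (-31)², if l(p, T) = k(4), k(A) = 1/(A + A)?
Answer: 7689/8 ≈ 961.13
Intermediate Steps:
k(A) = 1/(2*A)
l(p, T) = ⅛ (l(p, T) = (½)/4 = (½)*(¼) = ⅛)
l(-169, 217) + (-31)² = ⅛ + (-31)² = ⅛ + 961 = 7689/8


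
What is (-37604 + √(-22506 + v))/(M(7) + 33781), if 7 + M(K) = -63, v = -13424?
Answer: -2212/1983 + I*√35930/33711 ≈ -1.1155 + 0.0056229*I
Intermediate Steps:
M(K) = -70 (M(K) = -7 - 63 = -70)
(-37604 + √(-22506 + v))/(M(7) + 33781) = (-37604 + √(-22506 - 13424))/(-70 + 33781) = (-37604 + √(-35930))/33711 = (-37604 + I*√35930)*(1/33711) = -2212/1983 + I*√35930/33711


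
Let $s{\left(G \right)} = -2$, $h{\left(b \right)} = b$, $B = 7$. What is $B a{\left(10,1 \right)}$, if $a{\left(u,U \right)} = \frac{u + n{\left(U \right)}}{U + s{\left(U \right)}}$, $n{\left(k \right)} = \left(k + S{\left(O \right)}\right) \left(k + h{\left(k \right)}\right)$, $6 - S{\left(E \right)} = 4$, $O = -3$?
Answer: $-112$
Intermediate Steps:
$S{\left(E \right)} = 2$ ($S{\left(E \right)} = 6 - 4 = 2$)
$n{\left(k \right)} = 2 k \left(2 + k\right)$ ($n{\left(k \right)} = \left(k + 2\right) \left(k + k\right) = \left(2 + k\right) 2 k = 2 k \left(2 + k\right)$)
$a{\left(u,U \right)} = \frac{u + 2 U \left(2 + U\right)}{-2 + U}$ ($a{\left(u,U \right)} = \frac{u + 2 U \left(2 + U\right)}{U - 2} = \frac{u + 2 U \left(2 + U\right)}{-2 + U}$)
$B a{\left(10,1 \right)} = 7 \frac{10 + 2 \cdot 1^{2} + 4 \cdot 1}{-2 + 1} = 7 \frac{10 + 2 \cdot 1 + 4}{-1} = 7 \left(- (10 + 2 + 4)\right) = 7 \left(\left(-1\right) 16\right) = 7 \left(-16\right) = -112$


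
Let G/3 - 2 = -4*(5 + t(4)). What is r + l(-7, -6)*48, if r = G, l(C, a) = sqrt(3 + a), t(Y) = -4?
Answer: -6 + 48*I*sqrt(3) ≈ -6.0 + 83.138*I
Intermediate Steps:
G = -6 (G = 6 + 3*(-4*(5 - 4)) = 6 + 3*(-4*1) = 6 + 3*(-4) = 6 - 12 = -6)
r = -6
r + l(-7, -6)*48 = -6 + sqrt(3 - 6)*48 = -6 + sqrt(-3)*48 = -6 + (I*sqrt(3))*48 = -6 + 48*I*sqrt(3)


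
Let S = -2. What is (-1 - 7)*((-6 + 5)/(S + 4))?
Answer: 4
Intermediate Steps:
(-1 - 7)*((-6 + 5)/(S + 4)) = (-1 - 7)*((-6 + 5)/(-2 + 4)) = -(-8)/2 = -8*(-½) = 4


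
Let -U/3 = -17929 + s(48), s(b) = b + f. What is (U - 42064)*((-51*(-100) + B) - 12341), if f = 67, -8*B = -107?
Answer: -328943669/4 ≈ -8.2236e+7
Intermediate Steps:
B = 107/8 (B = -⅛*(-107) = 107/8 ≈ 13.375)
s(b) = 67 + b (s(b) = b + 67 = 67 + b)
U = 53442 (U = -3*(-17929 + (67 + 48)) = -3*(-17929 + 115) = -3*(-17814) = 53442)
(U - 42064)*((-51*(-100) + B) - 12341) = (53442 - 42064)*((-51*(-100) + 107/8) - 12341) = 11378*((5100 + 107/8) - 12341) = 11378*(40907/8 - 12341) = 11378*(-57821/8) = -328943669/4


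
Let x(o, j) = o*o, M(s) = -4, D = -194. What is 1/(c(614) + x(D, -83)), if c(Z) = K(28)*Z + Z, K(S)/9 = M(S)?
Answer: 1/16146 ≈ 6.1935e-5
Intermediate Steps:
K(S) = -36 (K(S) = 9*(-4) = -36)
c(Z) = -35*Z (c(Z) = -36*Z + Z = -35*Z)
x(o, j) = o**2
1/(c(614) + x(D, -83)) = 1/(-35*614 + (-194)**2) = 1/(-21490 + 37636) = 1/16146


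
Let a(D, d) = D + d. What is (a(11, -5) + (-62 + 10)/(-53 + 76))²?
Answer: 7396/529 ≈ 13.981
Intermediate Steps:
(a(11, -5) + (-62 + 10)/(-53 + 76))² = ((11 - 5) + (-62 + 10)/(-53 + 76))² = (6 - 52/23)² = (86/23)² = 7396/529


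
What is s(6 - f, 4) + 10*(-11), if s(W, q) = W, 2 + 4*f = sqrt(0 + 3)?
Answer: -207/2 - sqrt(3)/4 ≈ -103.93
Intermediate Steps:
f = -1/2 + sqrt(3)/4 (f = -1/2 + sqrt(0 + 3)/4 = -1/2 + sqrt(3)/4 ≈ -0.066987)
s(6 - f, 4) + 10*(-11) = (6 - (-1/2 + sqrt(3)/4)) + 10*(-11) = (6 + (1/2 - sqrt(3)/4)) - 110 = (13/2 - sqrt(3)/4) - 110 = -207/2 - sqrt(3)/4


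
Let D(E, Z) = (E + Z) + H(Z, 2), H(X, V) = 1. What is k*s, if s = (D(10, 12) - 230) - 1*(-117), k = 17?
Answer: -1530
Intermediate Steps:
D(E, Z) = 1 + E + Z (D(E, Z) = (E + Z) + 1 = 1 + E + Z)
s = -90 (s = ((1 + 10 + 12) - 230) - 1*(-117) = (23 - 230) + 117 = -207 + 117 = -90)
k*s = 17*(-90) = -1530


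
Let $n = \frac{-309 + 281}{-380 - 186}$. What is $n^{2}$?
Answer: $\frac{196}{80089} \approx 0.0024473$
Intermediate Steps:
$n = \frac{14}{283}$ ($n = - \frac{28}{-566} = \left(-28\right) \left(- \frac{1}{566}\right) = \frac{14}{283} \approx 0.04947$)
$n^{2} = \left(\frac{14}{283}\right)^{2} = \frac{196}{80089}$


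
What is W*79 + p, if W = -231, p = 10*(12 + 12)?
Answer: -18009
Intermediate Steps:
p = 240 (p = 10*24 = 240)
W*79 + p = -231*79 + 240 = -18249 + 240 = -18009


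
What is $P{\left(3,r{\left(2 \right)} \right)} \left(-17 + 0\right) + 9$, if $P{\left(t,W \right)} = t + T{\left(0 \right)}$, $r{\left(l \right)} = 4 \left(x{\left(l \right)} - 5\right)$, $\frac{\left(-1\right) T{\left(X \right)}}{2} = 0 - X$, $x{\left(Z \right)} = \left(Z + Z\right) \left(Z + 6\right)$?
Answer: $-42$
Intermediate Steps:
$x{\left(Z \right)} = 2 Z \left(6 + Z\right)$
$T{\left(X \right)} = 2 X$ ($T{\left(X \right)} = - 2 \left(0 - X\right) = - 2 \left(- X\right) = 2 X$)
$r{\left(l \right)} = -20 + 8 l \left(6 + l\right)$ ($r{\left(l \right)} = 4 \left(2 l \left(6 + l\right) - 5\right) = 4 \left(-5 + 2 l \left(6 + l\right)\right) = -20 + 8 l \left(6 + l\right)$)
$P{\left(t,W \right)} = t$ ($P{\left(t,W \right)} = t + 2 \cdot 0 = t + 0 = t$)
$P{\left(3,r{\left(2 \right)} \right)} \left(-17 + 0\right) + 9 = 3 \left(-17 + 0\right) + 9 = 3 \left(-17\right) + 9 = -51 + 9 = -42$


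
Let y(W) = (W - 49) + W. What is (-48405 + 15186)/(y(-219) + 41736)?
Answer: -33219/41249 ≈ -0.80533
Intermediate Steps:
y(W) = -49 + 2*W (y(W) = (-49 + W) + W = -49 + 2*W)
(-48405 + 15186)/(y(-219) + 41736) = (-48405 + 15186)/((-49 + 2*(-219)) + 41736) = -33219/((-49 - 438) + 41736) = -33219/(-487 + 41736) = -33219/41249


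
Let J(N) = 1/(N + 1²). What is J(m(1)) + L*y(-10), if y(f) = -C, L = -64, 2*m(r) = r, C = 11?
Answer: 2114/3 ≈ 704.67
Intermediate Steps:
m(r) = r/2
J(N) = 1/(1 + N) (J(N) = 1/(N + 1) = 1/(1 + N))
y(f) = -11 (y(f) = -1*11 = -11)
J(m(1)) + L*y(-10) = 1/(1 + (½)*1) - 64*(-11) = 1/(1 + ½) + 704 = 1/(3/2) + 704 = ⅔ + 704 = 2114/3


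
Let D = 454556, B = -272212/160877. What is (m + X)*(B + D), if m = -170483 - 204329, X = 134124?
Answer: -17600871621379200/160877 ≈ -1.0941e+11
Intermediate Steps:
B = -272212/160877 (B = -272212*1/160877 = -272212/160877 ≈ -1.6921)
m = -374812
(m + X)*(B + D) = (-374812 + 134124)*(-272212/160877 + 454556) = -240688*73127333400/160877 = -17600871621379200/160877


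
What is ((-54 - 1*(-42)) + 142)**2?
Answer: 16900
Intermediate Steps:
((-54 - 1*(-42)) + 142)**2 = ((-54 + 42) + 142)**2 = (-12 + 142)**2 = 130**2 = 16900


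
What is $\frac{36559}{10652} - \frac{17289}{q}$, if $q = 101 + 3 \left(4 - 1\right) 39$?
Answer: $- \frac{92720}{2663} \approx -34.818$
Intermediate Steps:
$q = 452$ ($q = 101 + 3 \cdot 3 \cdot 39 = 101 + 9 \cdot 39 = 101 + 351 = 452$)
$\frac{36559}{10652} - \frac{17289}{q} = \frac{36559}{10652} - \frac{17289}{452} = 36559 \cdot \frac{1}{10652} - \frac{153}{4} = \frac{36559}{10652} - \frac{153}{4} = - \frac{92720}{2663}$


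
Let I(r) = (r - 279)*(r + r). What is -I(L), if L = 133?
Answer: 38836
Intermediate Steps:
I(r) = 2*r*(-279 + r) (I(r) = (-279 + r)*(2*r) = 2*r*(-279 + r))
-I(L) = -2*133*(-279 + 133) = -2*133*(-146) = -1*(-38836) = 38836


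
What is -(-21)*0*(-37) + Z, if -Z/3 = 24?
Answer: -72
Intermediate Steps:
Z = -72 (Z = -3*24 = -72)
-(-21)*0*(-37) + Z = -(-21)*0*(-37) - 72 = -7*0*(-37) - 72 = 0*(-37) - 72 = 0 - 72 = -72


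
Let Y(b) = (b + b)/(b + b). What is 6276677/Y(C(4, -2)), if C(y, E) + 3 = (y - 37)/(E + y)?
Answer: 6276677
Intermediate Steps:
C(y, E) = -3 + (-37 + y)/(E + y) (C(y, E) = -3 + (y - 37)/(E + y) = -3 + (-37 + y)/(E + y))
Y(b) = 1 (Y(b) = (2*b)/((2*b)) = (2*b)*(1/(2*b)) = 1)
6276677/Y(C(4, -2)) = 6276677/1 = 6276677*1 = 6276677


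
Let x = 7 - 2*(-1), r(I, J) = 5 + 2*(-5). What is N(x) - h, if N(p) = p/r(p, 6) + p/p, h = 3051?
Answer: -15259/5 ≈ -3051.8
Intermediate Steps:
r(I, J) = -5 (r(I, J) = 5 - 10 = -5)
x = 9 (x = 7 - 1*(-2) = 7 + 2 = 9)
N(p) = 1 - p/5 (N(p) = p/(-5) + p/p = p*(-⅕) + 1 = -p/5 + 1 = 1 - p/5)
N(x) - h = (1 - ⅕*9) - 1*3051 = (1 - 9/5) - 3051 = -⅘ - 3051 = -15259/5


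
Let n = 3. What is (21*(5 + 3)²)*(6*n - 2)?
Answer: 21504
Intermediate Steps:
(21*(5 + 3)²)*(6*n - 2) = (21*(5 + 3)²)*(6*3 - 2) = (21*8²)*(18 - 2) = (21*64)*16 = 1344*16 = 21504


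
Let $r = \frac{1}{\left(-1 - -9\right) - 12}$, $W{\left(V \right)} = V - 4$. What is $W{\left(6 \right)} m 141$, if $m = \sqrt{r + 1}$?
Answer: $141 \sqrt{3} \approx 244.22$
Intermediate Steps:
$W{\left(V \right)} = -4 + V$ ($W{\left(V \right)} = V - 4 = -4 + V$)
$r = - \frac{1}{4}$ ($r = \frac{1}{\left(-1 + 9\right) - 12} = \frac{1}{8 - 12} = \frac{1}{-4} = - \frac{1}{4} \approx -0.25$)
$m = \frac{\sqrt{3}}{2}$ ($m = \sqrt{- \frac{1}{4} + 1} = \sqrt{\frac{3}{4}} = \frac{\sqrt{3}}{2} \approx 0.86602$)
$W{\left(6 \right)} m 141 = \left(-4 + 6\right) \frac{\sqrt{3}}{2} \cdot 141 = 2 \frac{\sqrt{3}}{2} \cdot 141 = \sqrt{3} \cdot 141 = 141 \sqrt{3}$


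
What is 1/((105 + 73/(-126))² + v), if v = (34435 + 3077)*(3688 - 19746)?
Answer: -15876/9563016435047 ≈ -1.6601e-9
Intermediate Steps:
v = -602367696 (v = 37512*(-16058) = -602367696)
1/((105 + 73/(-126))² + v) = 1/((105 + 73/(-126))² - 602367696) = 1/((105 + 73*(-1/126))² - 602367696) = 1/((105 - 73/126)² - 602367696) = 1/((13157/126)² - 602367696) = 1/(173106649/15876 - 602367696) = 1/(-9563016435047/15876) = -15876/9563016435047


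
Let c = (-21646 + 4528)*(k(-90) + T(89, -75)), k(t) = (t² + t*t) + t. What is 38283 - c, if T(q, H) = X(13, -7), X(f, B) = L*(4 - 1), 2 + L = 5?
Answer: 275963325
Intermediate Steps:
L = 3 (L = -2 + 5 = 3)
X(f, B) = 9 (X(f, B) = 3*(4 - 1) = 3*3 = 9)
T(q, H) = 9
k(t) = t + 2*t² (k(t) = (t² + t²) + t = 2*t² + t = t + 2*t²)
c = -275925042 (c = (-21646 + 4528)*(-90*(1 + 2*(-90)) + 9) = -17118*(-90*(1 - 180) + 9) = -17118*(-90*(-179) + 9) = -17118*(16110 + 9) = -17118*16119 = -275925042)
38283 - c = 38283 - 1*(-275925042) = 38283 + 275925042 = 275963325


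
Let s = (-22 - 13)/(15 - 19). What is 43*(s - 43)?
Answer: -5891/4 ≈ -1472.8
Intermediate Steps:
s = 35/4 (s = -35/(-4) = -35*(-¼) = 35/4 ≈ 8.7500)
43*(s - 43) = 43*(35/4 - 43) = 43*(-137/4) = -5891/4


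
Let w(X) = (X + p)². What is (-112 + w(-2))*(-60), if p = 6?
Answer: 5760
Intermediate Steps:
w(X) = (6 + X)² (w(X) = (X + 6)² = (6 + X)²)
(-112 + w(-2))*(-60) = (-112 + (6 - 2)²)*(-60) = (-112 + 4²)*(-60) = (-112 + 16)*(-60) = -96*(-60) = 5760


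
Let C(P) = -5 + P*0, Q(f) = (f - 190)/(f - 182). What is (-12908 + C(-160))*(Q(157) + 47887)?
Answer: -15459546904/25 ≈ -6.1838e+8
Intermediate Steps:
Q(f) = (-190 + f)/(-182 + f)
C(P) = -5 (C(P) = -5 + 0 = -5)
(-12908 + C(-160))*(Q(157) + 47887) = (-12908 - 5)*((-190 + 157)/(-182 + 157) + 47887) = -12913*(-33/(-25) + 47887) = -12913*(-1/25*(-33) + 47887) = -12913*(33/25 + 47887) = -12913*1197208/25 = -15459546904/25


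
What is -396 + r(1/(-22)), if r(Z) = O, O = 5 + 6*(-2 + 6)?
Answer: -367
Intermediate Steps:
O = 29 (O = 5 + 6*4 = 5 + 24 = 29)
r(Z) = 29
-396 + r(1/(-22)) = -396 + 29 = -367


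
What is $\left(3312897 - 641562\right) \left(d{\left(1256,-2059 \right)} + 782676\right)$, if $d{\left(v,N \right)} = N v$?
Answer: $-4817560336380$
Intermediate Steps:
$\left(3312897 - 641562\right) \left(d{\left(1256,-2059 \right)} + 782676\right) = \left(3312897 - 641562\right) \left(\left(-2059\right) 1256 + 782676\right) = 2671335 \left(-2586104 + 782676\right) = 2671335 \left(-1803428\right) = -4817560336380$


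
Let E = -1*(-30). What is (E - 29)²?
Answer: 1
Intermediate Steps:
E = 30
(E - 29)² = (30 - 29)² = 1² = 1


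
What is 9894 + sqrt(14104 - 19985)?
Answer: 9894 + I*sqrt(5881) ≈ 9894.0 + 76.688*I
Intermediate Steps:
9894 + sqrt(14104 - 19985) = 9894 + sqrt(-5881) = 9894 + I*sqrt(5881)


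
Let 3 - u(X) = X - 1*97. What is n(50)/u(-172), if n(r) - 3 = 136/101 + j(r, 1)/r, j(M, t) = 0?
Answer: 439/27472 ≈ 0.015980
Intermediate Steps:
u(X) = 100 - X (u(X) = 3 - (X - 1*97) = 3 - (X - 97) = 3 - (-97 + X) = 3 + (97 - X) = 100 - X)
n(r) = 439/101 (n(r) = 3 + (136/101 + 0/r) = 3 + (136*(1/101) + 0) = 3 + (136/101 + 0) = 3 + 136/101 = 439/101)
n(50)/u(-172) = 439/(101*(100 - 1*(-172))) = 439/(101*(100 + 172)) = (439/101)/272 = (439/101)*(1/272) = 439/27472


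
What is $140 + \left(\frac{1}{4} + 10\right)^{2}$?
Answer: $\frac{3921}{16} \approx 245.06$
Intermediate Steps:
$140 + \left(\frac{1}{4} + 10\right)^{2} = 140 + \left(\frac{41}{4}\right)^{2} = 140 + \frac{1681}{16} = \frac{3921}{16}$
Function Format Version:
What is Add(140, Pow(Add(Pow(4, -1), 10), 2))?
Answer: Rational(3921, 16) ≈ 245.06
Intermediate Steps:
Add(140, Pow(Add(Pow(4, -1), 10), 2)) = Add(140, Pow(Add(Rational(1, 4), 10), 2)) = Add(140, Pow(Rational(41, 4), 2)) = Add(140, Rational(1681, 16)) = Rational(3921, 16)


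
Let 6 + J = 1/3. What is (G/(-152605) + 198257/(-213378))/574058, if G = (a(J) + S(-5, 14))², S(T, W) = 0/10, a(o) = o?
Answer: -90785583869/56078376449826060 ≈ -1.6189e-6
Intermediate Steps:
J = -17/3 (J = -6 + 1/3 = -6 + ⅓ = -17/3 ≈ -5.6667)
S(T, W) = 0 (S(T, W) = 0*(⅒) = 0)
G = 289/9 (G = (-17/3 + 0)² = (-17/3)² = 289/9 ≈ 32.111)
(G/(-152605) + 198257/(-213378))/574058 = ((289/9)/(-152605) + 198257/(-213378))/574058 = ((289/9)*(-1/152605) + 198257*(-1/213378))*(1/574058) = (-289/1373445 - 198257/213378)*(1/574058) = -90785583869/97687649070*1/574058 = -90785583869/56078376449826060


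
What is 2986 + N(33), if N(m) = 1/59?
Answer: 176175/59 ≈ 2986.0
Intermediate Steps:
N(m) = 1/59
2986 + N(33) = 2986 + 1/59 = 176175/59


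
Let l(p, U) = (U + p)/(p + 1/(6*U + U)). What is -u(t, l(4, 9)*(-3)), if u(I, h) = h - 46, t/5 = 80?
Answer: 14095/253 ≈ 55.711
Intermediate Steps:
t = 400 (t = 5*80 = 400)
l(p, U) = (U + p)/(p + 1/(7*U))
u(I, h) = -46 + h
-u(t, l(4, 9)*(-3)) = -(-46 + (7*9*(9 + 4)/(1 + 7*9*4))*(-3)) = -(-46 + (7*9*13/(1 + 252))*(-3)) = -(-46 + (7*9*13/253)*(-3)) = -(-46 + (7*9*(1/253)*13)*(-3)) = -(-46 + (819/253)*(-3)) = -(-46 - 2457/253) = -1*(-14095/253) = 14095/253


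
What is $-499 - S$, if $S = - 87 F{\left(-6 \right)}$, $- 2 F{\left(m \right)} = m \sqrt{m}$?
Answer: $-499 + 261 i \sqrt{6} \approx -499.0 + 639.32 i$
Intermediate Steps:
$F{\left(m \right)} = - \frac{m^{\frac{3}{2}}}{2}$ ($F{\left(m \right)} = - \frac{m \sqrt{m}}{2} = - \frac{m^{\frac{3}{2}}}{2}$)
$S = - 261 i \sqrt{6}$ ($S = - 87 \left(- \frac{\left(-6\right)^{\frac{3}{2}}}{2}\right) = - 87 \left(- \frac{\left(-6\right) i \sqrt{6}}{2}\right) = - 87 \cdot 3 i \sqrt{6} = - 261 i \sqrt{6} \approx - 639.32 i$)
$-499 - S = -499 - - 261 i \sqrt{6} = -499 + 261 i \sqrt{6}$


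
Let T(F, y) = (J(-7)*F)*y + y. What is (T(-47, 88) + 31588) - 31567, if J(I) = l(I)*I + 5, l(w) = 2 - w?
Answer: 239997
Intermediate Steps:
J(I) = 5 + I*(2 - I) (J(I) = (2 - I)*I + 5 = I*(2 - I) + 5 = 5 + I*(2 - I))
T(F, y) = y - 58*F*y (T(F, y) = ((5 - 1*(-7)*(-2 - 7))*F)*y + y = ((5 - 1*(-7)*(-9))*F)*y + y = ((5 - 63)*F)*y + y = (-58*F)*y + y = -58*F*y + y = y - 58*F*y)
(T(-47, 88) + 31588) - 31567 = (88*(1 - 58*(-47)) + 31588) - 31567 = (88*(1 + 2726) + 31588) - 31567 = (88*2727 + 31588) - 31567 = (239976 + 31588) - 31567 = 271564 - 31567 = 239997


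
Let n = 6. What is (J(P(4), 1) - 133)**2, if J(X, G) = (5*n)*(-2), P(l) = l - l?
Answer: 37249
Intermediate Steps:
P(l) = 0
J(X, G) = -60 (J(X, G) = (5*6)*(-2) = 30*(-2) = -60)
(J(P(4), 1) - 133)**2 = (-60 - 133)**2 = (-193)**2 = 37249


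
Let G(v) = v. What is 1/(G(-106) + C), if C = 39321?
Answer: 1/39215 ≈ 2.5500e-5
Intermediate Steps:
1/(G(-106) + C) = 1/(-106 + 39321) = 1/39215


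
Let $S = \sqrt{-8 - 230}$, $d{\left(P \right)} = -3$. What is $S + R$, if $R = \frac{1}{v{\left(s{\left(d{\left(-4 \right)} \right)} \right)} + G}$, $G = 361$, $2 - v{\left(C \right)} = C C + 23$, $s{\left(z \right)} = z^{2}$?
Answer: $\frac{1}{259} + i \sqrt{238} \approx 0.003861 + 15.427 i$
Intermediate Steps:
$v{\left(C \right)} = -21 - C^{2}$ ($v{\left(C \right)} = 2 - \left(C C + 23\right) = 2 - \left(C^{2} + 23\right) = 2 - \left(23 + C^{2}\right) = -21 - C^{2}$)
$R = \frac{1}{259}$ ($R = \frac{1}{\left(-21 - \left(\left(-3\right)^{2}\right)^{2}\right) + 361} = \frac{1}{\left(-21 - 9^{2}\right) + 361} = \frac{1}{\left(-21 - 81\right) + 361} = \frac{1}{-102 + 361} = \frac{1}{259} \approx 0.003861$)
$S = i \sqrt{238}$ ($S = \sqrt{-238} = i \sqrt{238} \approx 15.427 i$)
$S + R = i \sqrt{238} + \frac{1}{259} = \frac{1}{259} + i \sqrt{238}$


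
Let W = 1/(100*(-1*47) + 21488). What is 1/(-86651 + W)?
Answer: -16788/1454696987 ≈ -1.1541e-5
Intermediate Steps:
W = 1/16788 (W = 1/(100*(-47) + 21488) = 1/(-4700 + 21488) = 1/16788 ≈ 5.9566e-5)
1/(-86651 + W) = 1/(-86651 + 1/16788) = 1/(-1454696987/16788) = -16788/1454696987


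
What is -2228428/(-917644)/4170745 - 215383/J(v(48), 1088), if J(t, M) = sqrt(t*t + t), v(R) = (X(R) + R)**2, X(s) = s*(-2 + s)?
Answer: 557107/956814781195 - 215383*sqrt(5089537)/11481995472 ≈ -0.042318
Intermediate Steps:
v(R) = (R + R*(-2 + R))**2 (v(R) = (R*(-2 + R) + R)**2 = (R + R*(-2 + R))**2)
J(t, M) = sqrt(t + t**2) (J(t, M) = sqrt(t**2 + t) = sqrt(t + t**2))
-2228428/(-917644)/4170745 - 215383/J(v(48), 1088) = -2228428/(-917644)/4170745 - 215383*1/(2256*sqrt(1 + 48**2*(-1 + 48)**2)) = -2228428*(-1/917644)*(1/4170745) - 215383*1/(2256*sqrt(1 + 2304*47**2)) = (557107/229411)*(1/4170745) - 215383*1/(2256*sqrt(1 + 2304*2209)) = 557107/956814781195 - 215383*1/(2256*sqrt(1 + 5089536)) = 557107/956814781195 - 215383*sqrt(5089537)/11481995472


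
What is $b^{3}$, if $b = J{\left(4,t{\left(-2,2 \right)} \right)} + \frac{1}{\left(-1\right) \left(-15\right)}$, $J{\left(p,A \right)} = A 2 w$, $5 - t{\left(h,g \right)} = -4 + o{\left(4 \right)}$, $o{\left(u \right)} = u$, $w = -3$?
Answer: $- \frac{90518849}{3375} \approx -26820.0$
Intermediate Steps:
$t{\left(h,g \right)} = 5$ ($t{\left(h,g \right)} = 5 - \left(-4 + 4\right) = 5 - 0 = 5 + 0 = 5$)
$J{\left(p,A \right)} = - 6 A$ ($J{\left(p,A \right)} = A 2 \left(-3\right) = 2 A \left(-3\right) = - 6 A$)
$b = - \frac{449}{15}$ ($b = \left(-6\right) 5 + \frac{1}{\left(-1\right) \left(-15\right)} = -30 + \frac{1}{15} = - \frac{449}{15} \approx -29.933$)
$b^{3} = \left(- \frac{449}{15}\right)^{3} = - \frac{90518849}{3375}$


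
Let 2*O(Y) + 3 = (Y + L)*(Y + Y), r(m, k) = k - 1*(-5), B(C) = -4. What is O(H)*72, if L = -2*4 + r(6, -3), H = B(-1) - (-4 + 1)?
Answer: 396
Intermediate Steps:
H = -1 (H = -4 - (-4 + 1) = -4 - 1*(-3) = -4 + 3 = -1)
r(m, k) = 5 + k (r(m, k) = k + 5 = 5 + k)
L = -6 (L = -2*4 + (5 - 3) = -8 + 2 = -6)
O(Y) = -3/2 + Y*(-6 + Y) (O(Y) = -3/2 + ((Y - 6)*(Y + Y))/2 = -3/2 + ((-6 + Y)*(2*Y))/2 = -3/2 + (2*Y*(-6 + Y))/2 = -3/2 + Y*(-6 + Y))
O(H)*72 = (-3/2 + (-1)² - 6*(-1))*72 = (-3/2 + 1 + 6)*72 = (11/2)*72 = 396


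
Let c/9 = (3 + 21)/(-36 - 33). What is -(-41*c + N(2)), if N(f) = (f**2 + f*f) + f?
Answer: -3182/23 ≈ -138.35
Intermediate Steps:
c = -72/23 (c = 9*((3 + 21)/(-36 - 33)) = 9*(24/(-69)) = 9*(24*(-1/69)) = 9*(-8/23) = -72/23 ≈ -3.1304)
N(f) = f + 2*f**2 (N(f) = (f**2 + f**2) + f = 2*f**2 + f = f + 2*f**2)
-(-41*c + N(2)) = -(-41*(-72/23) + 2*(1 + 2*2)) = -(2952/23 + 2*(1 + 4)) = -(2952/23 + 2*5) = -(2952/23 + 10) = -1*3182/23 = -3182/23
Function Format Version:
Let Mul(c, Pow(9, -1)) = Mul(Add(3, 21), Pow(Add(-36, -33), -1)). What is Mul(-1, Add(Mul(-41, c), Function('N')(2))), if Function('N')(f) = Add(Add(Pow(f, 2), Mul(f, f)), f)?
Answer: Rational(-3182, 23) ≈ -138.35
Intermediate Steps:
c = Rational(-72, 23) (c = Mul(9, Mul(Add(3, 21), Pow(Add(-36, -33), -1))) = Mul(9, Mul(24, Pow(-69, -1))) = Mul(9, Mul(24, Rational(-1, 69))) = Mul(9, Rational(-8, 23)) = Rational(-72, 23) ≈ -3.1304)
Function('N')(f) = Add(f, Mul(2, Pow(f, 2))) (Function('N')(f) = Add(Add(Pow(f, 2), Pow(f, 2)), f) = Add(Mul(2, Pow(f, 2)), f) = Add(f, Mul(2, Pow(f, 2))))
Mul(-1, Add(Mul(-41, c), Function('N')(2))) = Mul(-1, Add(Mul(-41, Rational(-72, 23)), Mul(2, Add(1, Mul(2, 2))))) = Mul(-1, Add(Rational(2952, 23), Mul(2, Add(1, 4)))) = Mul(-1, Add(Rational(2952, 23), Mul(2, 5))) = Mul(-1, Add(Rational(2952, 23), 10)) = Mul(-1, Rational(3182, 23)) = Rational(-3182, 23)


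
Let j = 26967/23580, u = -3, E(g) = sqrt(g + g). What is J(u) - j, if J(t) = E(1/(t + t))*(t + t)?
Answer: -8989/7860 - 2*I*sqrt(3) ≈ -1.1436 - 3.4641*I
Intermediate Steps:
E(g) = sqrt(2)*sqrt(g) (E(g) = sqrt(2*g) = sqrt(2)*sqrt(g))
J(t) = 2*t*sqrt(1/t) (J(t) = (sqrt(2)*sqrt(1/(t + t)))*(t + t) = (sqrt(2)*sqrt(1/(2*t)))*(2*t) = (sqrt(2)*(sqrt(2)*sqrt(1/t)/2))*(2*t) = sqrt(1/t)*(2*t) = 2*t*sqrt(1/t))
j = 8989/7860 (j = 26967*(1/23580) = 8989/7860 ≈ 1.1436)
J(u) - j = 2*(-3)*sqrt(1/(-3)) - 1*8989/7860 = 2*(-3)*sqrt(-1/3) - 8989/7860 = 2*(-3)*(I*sqrt(3)/3) - 8989/7860 = -2*I*sqrt(3) - 8989/7860 = -8989/7860 - 2*I*sqrt(3)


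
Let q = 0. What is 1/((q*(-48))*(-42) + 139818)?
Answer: 1/139818 ≈ 7.1522e-6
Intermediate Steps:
1/((q*(-48))*(-42) + 139818) = 1/((0*(-48))*(-42) + 139818) = 1/(0*(-42) + 139818) = 1/(0 + 139818) = 1/139818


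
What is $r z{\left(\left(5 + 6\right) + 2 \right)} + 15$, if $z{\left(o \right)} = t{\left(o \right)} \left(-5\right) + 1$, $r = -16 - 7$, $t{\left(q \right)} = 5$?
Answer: $567$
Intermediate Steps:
$r = -23$ ($r = -16 - 7 = -23$)
$z{\left(o \right)} = -24$ ($z{\left(o \right)} = 5 \left(-5\right) + 1 = -25 + 1 = -24$)
$r z{\left(\left(5 + 6\right) + 2 \right)} + 15 = \left(-23\right) \left(-24\right) + 15 = 552 + 15 = 567$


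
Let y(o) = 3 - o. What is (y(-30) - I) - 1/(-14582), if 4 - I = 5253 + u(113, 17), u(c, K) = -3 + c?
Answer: 78626145/14582 ≈ 5392.0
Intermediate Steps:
I = -5359 (I = 4 - (5253 + (-3 + 113)) = 4 - (5253 + 110) = 4 - 1*5363 = 4 - 5363 = -5359)
(y(-30) - I) - 1/(-14582) = ((3 - 1*(-30)) - 1*(-5359)) - 1/(-14582) = ((3 + 30) + 5359) - 1*(-1/14582) = (33 + 5359) + 1/14582 = 5392 + 1/14582 = 78626145/14582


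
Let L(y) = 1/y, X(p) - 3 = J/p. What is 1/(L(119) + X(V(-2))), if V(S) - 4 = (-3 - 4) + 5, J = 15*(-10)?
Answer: -119/8567 ≈ -0.013891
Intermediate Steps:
J = -150
V(S) = 2 (V(S) = 4 + ((-3 - 4) + 5) = 4 + (-7 + 5) = 4 - 2 = 2)
X(p) = 3 - 150/p
1/(L(119) + X(V(-2))) = 1/(1/119 + (3 - 150/2)) = 1/(1/119 + (3 - 150*1/2)) = 1/(1/119 + (3 - 75)) = 1/(1/119 - 72) = 1/(-8567/119) = -119/8567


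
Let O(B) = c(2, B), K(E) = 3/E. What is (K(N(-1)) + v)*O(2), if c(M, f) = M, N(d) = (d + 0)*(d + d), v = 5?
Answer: 13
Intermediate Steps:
N(d) = 2*d² (N(d) = d*(2*d) = 2*d²)
O(B) = 2
(K(N(-1)) + v)*O(2) = (3/((2*(-1)²)) + 5)*2 = (3/((2*1)) + 5)*2 = (3/2 + 5)*2 = (13/2)*2 = 13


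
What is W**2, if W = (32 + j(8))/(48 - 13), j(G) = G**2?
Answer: 9216/1225 ≈ 7.5233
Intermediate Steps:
W = 96/35 (W = (32 + 8**2)/(48 - 13) = (32 + 64)/35 = 96*(1/35) = 96/35 ≈ 2.7429)
W**2 = (96/35)**2 = 9216/1225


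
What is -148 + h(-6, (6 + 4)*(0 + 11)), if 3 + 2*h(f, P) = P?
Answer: -189/2 ≈ -94.500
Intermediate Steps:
h(f, P) = -3/2 + P/2
-148 + h(-6, (6 + 4)*(0 + 11)) = -148 + (-3/2 + ((6 + 4)*(0 + 11))/2) = -148 + (-3/2 + (10*11)/2) = -148 + (-3/2 + (1/2)*110) = -148 + (-3/2 + 55) = -148 + 107/2 = -189/2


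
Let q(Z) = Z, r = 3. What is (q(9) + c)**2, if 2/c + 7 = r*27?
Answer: 111556/1369 ≈ 81.487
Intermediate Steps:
c = 1/37 (c = 2/(-7 + 3*27) = 2/(-7 + 81) = 2/74 = 2*(1/74) = 1/37 ≈ 0.027027)
(q(9) + c)**2 = (9 + 1/37)**2 = (334/37)**2 = 111556/1369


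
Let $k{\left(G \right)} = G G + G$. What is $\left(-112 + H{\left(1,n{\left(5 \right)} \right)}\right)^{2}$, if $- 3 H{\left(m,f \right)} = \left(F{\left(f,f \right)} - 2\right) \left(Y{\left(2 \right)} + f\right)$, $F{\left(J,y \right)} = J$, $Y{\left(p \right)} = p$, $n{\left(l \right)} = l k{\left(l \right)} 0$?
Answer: $\frac{110224}{9} \approx 12247.0$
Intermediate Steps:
$k{\left(G \right)} = G + G^{2}$ ($k{\left(G \right)} = G^{2} + G = G + G^{2}$)
$n{\left(l \right)} = 0$ ($n{\left(l \right)} = l l \left(1 + l\right) 0 = l^{2} \left(1 + l\right) 0 = 0$)
$H{\left(m,f \right)} = - \frac{\left(-2 + f\right) \left(2 + f\right)}{3}$ ($H{\left(m,f \right)} = - \frac{\left(f - 2\right) \left(2 + f\right)}{3} = - \frac{\left(-2 + f\right) \left(2 + f\right)}{3}$)
$\left(-112 + H{\left(1,n{\left(5 \right)} \right)}\right)^{2} = \left(-112 + \left(\frac{4}{3} - \frac{0^{2}}{3}\right)\right)^{2} = \left(-112 + \left(\frac{4}{3} - 0\right)\right)^{2} = \left(-112 + \left(\frac{4}{3} + 0\right)\right)^{2} = \left(-112 + \frac{4}{3}\right)^{2} = \left(- \frac{332}{3}\right)^{2} = \frac{110224}{9}$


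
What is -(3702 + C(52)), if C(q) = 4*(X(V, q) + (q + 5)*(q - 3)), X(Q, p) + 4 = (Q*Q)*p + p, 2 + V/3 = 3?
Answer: -16938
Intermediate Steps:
V = 3 (V = -6 + 3*3 = -6 + 9 = 3)
X(Q, p) = -4 + p + p*Q² (X(Q, p) = -4 + ((Q*Q)*p + p) = -4 + (Q²*p + p) = -4 + (p*Q² + p) = -4 + (p + p*Q²) = -4 + p + p*Q²)
C(q) = -16 + 40*q + 4*(-3 + q)*(5 + q) (C(q) = 4*((-4 + q + q*3²) + (q + 5)*(q - 3)) = 4*((-4 + q + q*9) + (5 + q)*(-3 + q)) = 4*((-4 + q + 9*q) + (-3 + q)*(5 + q)) = 4*((-4 + 10*q) + (-3 + q)*(5 + q)) = 4*(-4 + 10*q + (-3 + q)*(5 + q)) = -16 + 40*q + 4*(-3 + q)*(5 + q))
-(3702 + C(52)) = -(3702 + (-76 + 4*52² + 48*52)) = -(3702 + (-76 + 4*2704 + 2496)) = -(3702 + (-76 + 10816 + 2496)) = -(3702 + 13236) = -1*16938 = -16938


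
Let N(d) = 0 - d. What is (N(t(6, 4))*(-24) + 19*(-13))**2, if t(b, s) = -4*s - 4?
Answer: 528529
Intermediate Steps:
t(b, s) = -4 - 4*s
N(d) = -d
(N(t(6, 4))*(-24) + 19*(-13))**2 = (-(-4 - 4*4)*(-24) + 19*(-13))**2 = (-(-4 - 16)*(-24) - 247)**2 = (-1*(-20)*(-24) - 247)**2 = (20*(-24) - 247)**2 = (-480 - 247)**2 = (-727)**2 = 528529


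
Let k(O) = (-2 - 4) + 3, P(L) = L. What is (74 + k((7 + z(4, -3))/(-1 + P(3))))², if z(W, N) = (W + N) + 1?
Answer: 5041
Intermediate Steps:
z(W, N) = 1 + N + W (z(W, N) = (N + W) + 1 = 1 + N + W)
k(O) = -3 (k(O) = -6 + 3 = -3)
(74 + k((7 + z(4, -3))/(-1 + P(3))))² = (74 - 3)² = 71² = 5041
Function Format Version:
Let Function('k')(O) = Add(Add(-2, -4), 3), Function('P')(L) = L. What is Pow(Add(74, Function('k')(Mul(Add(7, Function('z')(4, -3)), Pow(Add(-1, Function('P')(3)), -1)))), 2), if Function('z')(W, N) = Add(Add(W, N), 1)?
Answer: 5041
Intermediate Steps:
Function('z')(W, N) = Add(1, N, W) (Function('z')(W, N) = Add(Add(N, W), 1) = Add(1, N, W))
Function('k')(O) = -3 (Function('k')(O) = Add(-6, 3) = -3)
Pow(Add(74, Function('k')(Mul(Add(7, Function('z')(4, -3)), Pow(Add(-1, Function('P')(3)), -1)))), 2) = Pow(Add(74, -3), 2) = Pow(71, 2) = 5041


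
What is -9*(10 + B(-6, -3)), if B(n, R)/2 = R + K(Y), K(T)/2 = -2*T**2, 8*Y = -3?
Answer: -207/8 ≈ -25.875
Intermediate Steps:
Y = -3/8 (Y = (1/8)*(-3) = -3/8 ≈ -0.37500)
K(T) = -4*T**2 (K(T) = 2*(-2*T**2) = -4*T**2)
B(n, R) = -9/8 + 2*R (B(n, R) = 2*(R - 4*(-3/8)**2) = 2*(R - 4*9/64) = 2*(R - 9/16) = 2*(-9/16 + R) = -9/8 + 2*R)
-9*(10 + B(-6, -3)) = -9*(10 + (-9/8 + 2*(-3))) = -9*(10 + (-9/8 - 6)) = -9*(10 - 57/8) = -9*23/8 = -207/8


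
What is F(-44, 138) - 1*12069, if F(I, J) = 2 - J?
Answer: -12205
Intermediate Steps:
F(-44, 138) - 1*12069 = (2 - 1*138) - 1*12069 = (2 - 138) - 12069 = -136 - 12069 = -12205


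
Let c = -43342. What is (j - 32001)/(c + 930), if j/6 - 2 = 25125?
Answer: -118761/42412 ≈ -2.8002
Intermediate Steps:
j = 150762 (j = 12 + 6*25125 = 12 + 150750 = 150762)
(j - 32001)/(c + 930) = (150762 - 32001)/(-43342 + 930) = 118761/(-42412) = 118761*(-1/42412) = -118761/42412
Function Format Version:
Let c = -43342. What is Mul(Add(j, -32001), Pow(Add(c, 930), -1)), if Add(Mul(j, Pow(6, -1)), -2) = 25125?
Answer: Rational(-118761, 42412) ≈ -2.8002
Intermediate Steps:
j = 150762 (j = Add(12, Mul(6, 25125)) = Add(12, 150750) = 150762)
Mul(Add(j, -32001), Pow(Add(c, 930), -1)) = Mul(Add(150762, -32001), Pow(Add(-43342, 930), -1)) = Mul(118761, Pow(-42412, -1)) = Mul(118761, Rational(-1, 42412)) = Rational(-118761, 42412)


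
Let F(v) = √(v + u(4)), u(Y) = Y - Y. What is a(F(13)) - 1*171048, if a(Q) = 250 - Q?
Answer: -170798 - √13 ≈ -1.7080e+5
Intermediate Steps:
u(Y) = 0
F(v) = √v (F(v) = √(v + 0) = √v)
a(F(13)) - 1*171048 = (250 - √13) - 1*171048 = (250 - √13) - 171048 = -170798 - √13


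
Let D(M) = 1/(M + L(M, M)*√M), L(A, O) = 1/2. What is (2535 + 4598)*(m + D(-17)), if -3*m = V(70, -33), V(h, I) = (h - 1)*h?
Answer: -792433502/69 - 14266*I*√17/1173 ≈ -1.1485e+7 - 50.145*I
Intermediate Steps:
V(h, I) = h*(-1 + h) (V(h, I) = (-1 + h)*h = h*(-1 + h))
L(A, O) = ½
m = -1610 (m = -70*(-1 + 70)/3 = -70*69/3 = -⅓*4830 = -1610)
D(M) = 1/(M + √M/2)
(2535 + 4598)*(m + D(-17)) = (2535 + 4598)*(-1610 + 2/(√(-17) + 2*(-17))) = 7133*(-1610 + 2/(I*√17 - 34)) = 7133*(-1610 + 2/(-34 + I*√17)) = -11484130 + 14266/(-34 + I*√17)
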